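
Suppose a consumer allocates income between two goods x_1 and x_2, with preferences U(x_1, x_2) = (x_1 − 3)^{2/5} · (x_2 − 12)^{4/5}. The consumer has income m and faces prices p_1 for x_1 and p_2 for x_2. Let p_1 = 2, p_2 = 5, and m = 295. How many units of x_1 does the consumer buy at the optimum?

Substituting into the budget: x_1* = 3 + 1/3·(m − 3·p_1 − 12·p_2)/p_1, and x_2* = 12 + 2/3·(…)/p_2.
Discretionary income = 295 − 3·2 − 12·5 = 229; x_1* = 3 + 1/3·229/2 = 41.1667.

x_1* = 41.1667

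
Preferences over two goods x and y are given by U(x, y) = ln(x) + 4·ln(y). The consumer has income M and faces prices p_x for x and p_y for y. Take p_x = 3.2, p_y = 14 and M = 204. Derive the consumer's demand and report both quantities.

x* = 12.75, y* = 11.6571

The MRS is (1/4)·y/x. Set MRS = p_x/p_y.
So p_y·y = 4·p_x·x; combined with the budget, a share 0.2 of income goes to x.
Demand: x*(p_x,p_y,M) = 0.2·M/p_x and y* = 0.8·M/p_y.
At p_x=3.2, p_y=14, M=204: x* = 0.2·204/3.2 = 12.75, y* = 11.6571.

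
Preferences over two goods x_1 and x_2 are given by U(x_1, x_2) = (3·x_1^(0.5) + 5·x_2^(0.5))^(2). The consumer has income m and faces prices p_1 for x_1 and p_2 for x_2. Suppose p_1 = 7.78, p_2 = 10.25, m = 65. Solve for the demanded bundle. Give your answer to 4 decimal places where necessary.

x_1* = 2.6878, x_2* = 4.3014

MU_x_1 ∝ 3·x_1^(-0.5), MU_x_2 ∝ 5·x_2^(-0.5), so MRS = (3/5)·(x_2/x_1)^(0.5) = p_1/p_2.
Solve for the ratio: x_2/x_1 = [(5/3)·p_1/p_2]^(2).
With the ratio pinned down, the budget gives x_1* = m/(p_1 + p_2·(x_2/x_1)) and x_2* = (x_2/x_1)·x_1*.
Numerically x_2/x_1 = 1.600328, so x_1* = 65/(7.78 + 10.25·1.600328) = 2.6878 and x_2* = 1.600328·2.6878 = 4.3014.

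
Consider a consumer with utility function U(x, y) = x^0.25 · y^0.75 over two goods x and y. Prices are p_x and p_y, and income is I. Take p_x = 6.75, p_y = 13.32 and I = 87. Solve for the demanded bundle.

MU_x/MU_y = (0.25·y)/(0.75·x); tangency sets this equal to p_x/p_y.
So 0.25·p_y·y = 0.75·p_x·x; combined with the budget, a share 0.25 of income goes to x.
Demand: x*(p_x,p_y,I) = 0.25·I/p_x and y* = 0.75·I/p_y.
At p_x=6.75, p_y=13.32, I=87: x* = 0.25·87/6.75 = 3.2222, y* = 4.8986.

x* = 3.2222, y* = 4.8986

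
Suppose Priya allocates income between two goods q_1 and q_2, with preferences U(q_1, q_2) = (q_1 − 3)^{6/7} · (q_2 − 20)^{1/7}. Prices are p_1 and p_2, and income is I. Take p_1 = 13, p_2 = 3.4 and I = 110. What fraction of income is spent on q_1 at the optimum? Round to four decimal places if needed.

Let q_1' = q_1−3, q_2' = q_2−20. MRS = 6·q_2'/q_1' = p_1/p_2.
Substituting into the budget: q_1* = 3 + 6/7·(I − 3·p_1 − 20·p_2)/p_1, and q_2* = 20 + 1/7·(…)/p_2.
Discretionary income = 110 − 3·13 − 20·3.4 = 3; q_1* = 3 + 6/7·3/13 = 3.1978; q_2* = 20 + 1/7·3/3.4 = 20.1261.
Expenditure on q_1: 13·3.1978 = 41.5714; share = 0.3779.

share on q_1 = 0.3779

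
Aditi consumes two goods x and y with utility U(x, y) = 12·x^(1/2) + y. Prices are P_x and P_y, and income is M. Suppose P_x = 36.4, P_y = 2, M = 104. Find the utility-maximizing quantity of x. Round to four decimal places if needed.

MU_x = 6/√x, MU_y = 1. Tangency: 6/√x = P_x/P_y.
Thus x* = (6·P_y/P_x)² — independent of M — with the rest of income spent on y.
Plugging in: x* = (6·2/36.4)² = 0.1087.

x* = 0.1087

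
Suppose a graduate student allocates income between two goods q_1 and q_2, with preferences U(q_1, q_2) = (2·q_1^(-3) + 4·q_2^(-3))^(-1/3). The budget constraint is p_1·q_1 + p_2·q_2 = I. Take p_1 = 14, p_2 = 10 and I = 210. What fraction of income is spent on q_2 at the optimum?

share on q_2 = 0.4802

MRS = MU_q_1/MU_q_2 = (1/2)·(q_2/q_1)^(4). Set equal to p_1/p_2.
Solve for the ratio: q_2/q_1 = [2·p_1/p_2]^(0.25).
Substitute q_2 = (q_2/q_1)·q_1 into the budget: q_1* = I/(p_1 + p_2·(q_2/q_1)).
Numerically q_2/q_1 = 1.293569, so q_1* = 210/(14 + 10·1.293569) = 7.7963 and q_2* = 1.293569·7.7963 = 10.0851.
Expenditure on q_2: 10·10.0851 = 100.8511; share = 0.4802.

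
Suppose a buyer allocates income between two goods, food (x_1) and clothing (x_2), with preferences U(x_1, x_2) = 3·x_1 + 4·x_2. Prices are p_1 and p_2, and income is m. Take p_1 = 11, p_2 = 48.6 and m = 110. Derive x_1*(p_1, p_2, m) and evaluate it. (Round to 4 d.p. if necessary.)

Linear utility — the consumer picks whichever good has higher MU/price: 3/11 = 0.2727 vs 4/48.6 = 0.0823.
x_1 gives more utility per dollar, so spend all income on x_1: x_1* = m/p_1, x_2* = 0.
Numerically: x_1* = 10, x_2* = 0.

x_1* = 10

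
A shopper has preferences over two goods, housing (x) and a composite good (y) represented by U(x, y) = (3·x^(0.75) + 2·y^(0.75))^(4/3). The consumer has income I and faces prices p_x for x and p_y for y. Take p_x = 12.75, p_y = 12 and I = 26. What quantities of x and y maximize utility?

MRS = MU_x/MU_y = (3/2)·(y/x)^(0.25). Set equal to p_x/p_y.
Hence y/x = ((2/3)·p_x/p_y)^(1/(0.25)), i.e. raised to the 4 power.
With the ratio pinned down, the budget gives x* = I/(p_x + p_y·(y/x)) and y* = (y/x)·x*.
Numerically y/x = 0.251739, so x* = 26/(12.75 + 12·0.251739) = 1.6486 and y* = 0.251739·1.6486 = 0.415.

x* = 1.6486, y* = 0.415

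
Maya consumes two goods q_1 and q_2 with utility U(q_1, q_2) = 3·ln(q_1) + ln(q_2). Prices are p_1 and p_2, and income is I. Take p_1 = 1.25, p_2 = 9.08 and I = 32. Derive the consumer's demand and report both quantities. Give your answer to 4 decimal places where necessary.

q_1* = 19.2, q_2* = 0.8811

The MRS is 3·q_2/q_1. Set MRS = p_1/p_2.
So 3·p_2·q_2 = p_1·q_1; combined with the budget, a share 0.75 of income goes to q_1.
Demand: q_1*(p_1,p_2,I) = 0.75·I/p_1 and q_2* = 0.25·I/p_2.
At p_1=1.25, p_2=9.08, I=32: q_1* = 0.75·32/1.25 = 19.2, q_2* = 0.8811.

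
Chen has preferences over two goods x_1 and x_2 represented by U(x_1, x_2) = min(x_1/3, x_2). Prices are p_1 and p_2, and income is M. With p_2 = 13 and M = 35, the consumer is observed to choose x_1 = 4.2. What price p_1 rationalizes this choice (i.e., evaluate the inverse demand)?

p_1 = 4

With perfect complements, no substitution: consume in ratio x_1:x_2 = 3:1.
Budget: p_1·x_1 + p_2·(1/3)·x_1 = M, so (3·p_1 + p_2)·x_1 = 3·M.
Demand: x_1*(p_1,p_2,M) = 3·M/(3·p_1 + p_2), x_2* = M/(3·p_1 + p_2).
Set x_1* = 4.2 in the demand function and solve for p_1: p_1 = 4.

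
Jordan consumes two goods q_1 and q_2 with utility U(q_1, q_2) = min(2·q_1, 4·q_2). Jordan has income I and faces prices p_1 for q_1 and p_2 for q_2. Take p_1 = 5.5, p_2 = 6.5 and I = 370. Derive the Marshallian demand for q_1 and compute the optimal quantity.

Leontief preferences: the optimum is at the kink where q_1/4 = q_2/2, i.e. q_2 = (1/2)·q_1.
Budget: p_1·q_1 + p_2·(1/2)·q_1 = I, so (4·p_1 + 2·p_2)·q_1 = 4·I.
Demand: q_1*(p_1,p_2,I) = 4·I/(4·p_1 + 2·p_2), q_2* = 2·I/(4·p_1 + 2·p_2).
Here 4·5.5 + 2·6.5 = 35, giving q_1* = 42.2857.

q_1* = 42.2857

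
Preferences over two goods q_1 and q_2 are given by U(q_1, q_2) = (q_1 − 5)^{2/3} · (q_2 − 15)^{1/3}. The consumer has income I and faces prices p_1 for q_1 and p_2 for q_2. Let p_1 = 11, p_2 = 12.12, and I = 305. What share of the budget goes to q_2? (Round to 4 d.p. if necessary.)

Let q_1' = q_1−5, q_2' = q_2−15. MRS = 2·q_2'/q_1' = p_1/p_2.
Substituting into the budget: q_1* = 5 + 2/3·(I − 5·p_1 − 15·p_2)/p_1, and q_2* = 15 + 1/3·(…)/p_2.
Discretionary income = 305 − 5·11 − 15·12.12 = 68.2; q_1* = 5 + 2/3·68.2/11 = 9.1333; q_2* = 15 + 1/3·68.2/12.12 = 16.8757.
Expenditure on q_2: 12.12·16.8757 = 204.5333; share = 0.6706.

share on q_2 = 0.6706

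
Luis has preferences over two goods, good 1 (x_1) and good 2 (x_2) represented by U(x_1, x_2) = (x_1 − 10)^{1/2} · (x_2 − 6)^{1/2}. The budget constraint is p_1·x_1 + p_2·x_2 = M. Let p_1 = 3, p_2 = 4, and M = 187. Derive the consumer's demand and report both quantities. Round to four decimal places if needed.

This is Cobb-Douglas in (x_1−10, x_2−6): tangency gives 0.5·p_2·(x_2−6) = 0.5·p_1·(x_1−10).
Substituting into the budget: x_1* = 10 + 0.5·(M − 10·p_1 − 6·p_2)/p_1, and x_2* = 6 + 0.5·(…)/p_2.
Discretionary income = 187 − 10·3 − 6·4 = 133; x_1* = 10 + 0.5·133/3 = 32.1667; x_2* = 6 + 0.5·133/4 = 22.625.

x_1* = 32.1667, x_2* = 22.625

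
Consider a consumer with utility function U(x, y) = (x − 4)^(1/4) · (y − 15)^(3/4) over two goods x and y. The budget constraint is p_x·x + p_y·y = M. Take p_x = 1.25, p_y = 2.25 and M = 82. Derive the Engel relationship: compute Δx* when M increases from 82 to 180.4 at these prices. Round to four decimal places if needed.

MRS = (1/3)·(y−15)/(x−4). Tangency with p_x/p_y gives y−15 = 3·(p_x/p_y)·(x−4).
Substituting into the budget: x* = 4 + 0.25·(M − 4·p_x − 15·p_y)/p_x, and y* = 15 + 0.75·(…)/p_y.
Discretionary income = 82 − 4·1.25 − 15·2.25 = 43.25; x* = 4 + 0.25·43.25/1.25 = 12.65.
At M' = 180.4: x* = 32.33. Change: 32.33 − 12.65 = 19.68.

Δx* = 19.68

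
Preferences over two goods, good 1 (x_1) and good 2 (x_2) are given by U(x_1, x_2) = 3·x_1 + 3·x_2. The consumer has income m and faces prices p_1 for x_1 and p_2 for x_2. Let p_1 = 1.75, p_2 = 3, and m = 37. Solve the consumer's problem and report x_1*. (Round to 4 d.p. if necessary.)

x_1* = 21.1429

x_1 gives more utility per dollar, so spend all income on x_1: x_1* = m/p_1, x_2* = 0.
Numerically: x_1* = 21.1429, x_2* = 0.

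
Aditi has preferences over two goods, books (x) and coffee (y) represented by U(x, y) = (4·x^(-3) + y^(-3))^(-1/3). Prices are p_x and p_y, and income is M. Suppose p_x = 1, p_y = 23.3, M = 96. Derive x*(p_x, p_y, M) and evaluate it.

MU_x ∝ 4·x^(-4), MU_y ∝ y^(-4), so MRS = 4·(y/x)^(4) = p_x/p_y.
Hence y/x = ((1/4)·p_x/p_y)^(1/(4)), i.e. raised to the 0.25 power.
Substitute y = (y/x)·x into the budget: x* = M/(p_x + p_y·(y/x)).
Numerically y/x = 0.321844, so x* = 96/(1 + 23.3·0.321844) = 11.2955.

x* = 11.2955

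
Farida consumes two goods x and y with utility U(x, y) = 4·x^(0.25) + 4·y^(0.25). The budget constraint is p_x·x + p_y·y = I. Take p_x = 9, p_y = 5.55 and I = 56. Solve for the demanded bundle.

MRS = MU_x/MU_y = (y/x)^(0.75). Set equal to p_x/p_y.
Hence y/x = (p_x/p_y)^(1/(0.75)), i.e. raised to the 4/3 power.
With the ratio pinned down, the budget gives x* = I/(p_x + p_y·(y/x)) and y* = (y/x)·x*.
Numerically y/x = 1.905165, so x* = 56/(9 + 5.55·1.905165) = 2.861 and y* = 1.905165·2.861 = 5.4507.

x* = 2.861, y* = 5.4507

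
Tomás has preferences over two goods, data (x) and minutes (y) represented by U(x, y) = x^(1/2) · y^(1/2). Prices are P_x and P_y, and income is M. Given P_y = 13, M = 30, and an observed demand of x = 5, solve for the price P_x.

Tangency: MRS = y/x = P_x/P_y.
Rearranging, P_y·y = P_x·x. Substituting into the budget gives P_x·x·(1 + 1) = M.
Demand: x*(P_x,P_y,M) = 0.5·M/P_x and y* = 0.5·M/P_y.
Set x* = 5 in the demand function and solve for P_x: P_x = 3.

P_x = 3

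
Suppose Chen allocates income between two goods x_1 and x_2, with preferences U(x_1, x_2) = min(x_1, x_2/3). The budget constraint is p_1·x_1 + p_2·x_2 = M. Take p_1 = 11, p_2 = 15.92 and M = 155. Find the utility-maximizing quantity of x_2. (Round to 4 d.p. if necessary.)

Demand: x_1*(p_1,p_2,M) = M/(p_1 + 3·p_2), x_2* = 3·M/(p_1 + 3·p_2).
Here 11 + 3·15.92 = 58.76, giving x_2* = 7.9135.

x_2* = 7.9135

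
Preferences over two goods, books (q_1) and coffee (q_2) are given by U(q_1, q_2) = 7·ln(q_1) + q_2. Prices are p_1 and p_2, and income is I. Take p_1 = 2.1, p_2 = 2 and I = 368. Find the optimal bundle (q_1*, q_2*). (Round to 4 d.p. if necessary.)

q_1* = 6.6667, q_2* = 177

Set MRS = p_1/p_2: (7/q_1)/1 = p_1/p_2.
So q_1*(p_1,p_2) = 7·p_2/p_1, independent of income; and q_2* = (I − 7·p_2)/p_2.
At the given prices: q_1* = 7·2/2.1 = 6.6667, and q_2* = 177.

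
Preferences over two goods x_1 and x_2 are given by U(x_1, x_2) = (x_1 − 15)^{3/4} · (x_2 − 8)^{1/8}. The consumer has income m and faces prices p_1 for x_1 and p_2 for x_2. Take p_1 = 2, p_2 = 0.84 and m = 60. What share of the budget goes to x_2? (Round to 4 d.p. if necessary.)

Let x_1' = x_1−15, x_2' = x_2−8. MRS = 6·x_2'/x_1' = p_1/p_2.
Substituting into the budget: x_1* = 15 + 6/7·(m − 15·p_1 − 8·p_2)/p_1, and x_2* = 8 + 1/7·(…)/p_2.
Discretionary income = 60 − 15·2 − 8·0.84 = 23.28; x_1* = 15 + 6/7·23.28/2 = 24.9771; x_2* = 8 + 1/7·23.28/0.84 = 11.9592.
Expenditure on x_2: 0.84·11.9592 = 10.0457; share = 0.1674.

share on x_2 = 0.1674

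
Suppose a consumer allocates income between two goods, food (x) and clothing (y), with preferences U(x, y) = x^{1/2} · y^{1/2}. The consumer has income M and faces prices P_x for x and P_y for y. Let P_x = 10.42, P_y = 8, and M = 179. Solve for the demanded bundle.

MU_x/MU_y = (0.5·y)/(0.5·x); tangency sets this equal to P_x/P_y.
Rearranging, P_y·y = P_x·x. Substituting into the budget gives P_x·x·(1 + 1) = M.
Demand: x*(P_x,P_y,M) = 0.5·M/P_x and y* = 0.5·M/P_y.
At P_x=10.42, P_y=8, M=179: x* = 0.5·179/10.42 = 8.5893, y* = 11.1875.

x* = 8.5893, y* = 11.1875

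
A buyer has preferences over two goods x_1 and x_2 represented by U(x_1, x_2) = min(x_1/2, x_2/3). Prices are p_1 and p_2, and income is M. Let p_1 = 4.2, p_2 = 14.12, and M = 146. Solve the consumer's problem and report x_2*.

x_2* = 8.6288

With perfect complements, no substitution: consume in ratio x_1:x_2 = 2:3.
Budget: p_1·x_1 + p_2·(3/2)·x_1 = M, so (2·p_1 + 3·p_2)·x_1 = 2·M.
Demand: x_1*(p_1,p_2,M) = 2·M/(2·p_1 + 3·p_2), x_2* = 3·M/(2·p_1 + 3·p_2).
Here 2·4.2 + 3·14.12 = 50.76, giving x_2* = 8.6288.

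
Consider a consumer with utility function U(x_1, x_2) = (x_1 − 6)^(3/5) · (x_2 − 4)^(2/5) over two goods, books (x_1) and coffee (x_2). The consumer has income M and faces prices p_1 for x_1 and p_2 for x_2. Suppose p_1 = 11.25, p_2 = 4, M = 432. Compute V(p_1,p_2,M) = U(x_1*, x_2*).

V = 23.9002

Let x_1' = x_1−6, x_2' = x_2−4. MRS = (3/2)·x_2'/x_1' = p_1/p_2.
Substituting into the budget: x_1* = 6 + 0.6·(M − 6·p_1 − 4·p_2)/p_1, and x_2* = 4 + 0.4·(…)/p_2.
Discretionary income = 432 − 6·11.25 − 4·4 = 348.5; x_1* = 6 + 0.6·348.5/11.25 = 24.5867; x_2* = 4 + 0.4·348.5/4 = 38.85.
Utility at the optimum: U(24.5867, 38.85) = 23.9002.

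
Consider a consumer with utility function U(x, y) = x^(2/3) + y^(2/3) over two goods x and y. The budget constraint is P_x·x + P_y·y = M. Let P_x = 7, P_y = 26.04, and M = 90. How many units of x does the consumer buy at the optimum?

MU_x ∝ x^(-1/3), MU_y ∝ y^(-1/3), so MRS = (y/x)^(1/3) = P_x/P_y.
Hence y/x = (P_x/P_y)^(1/(1/3)), i.e. raised to the 3 power.
Substitute y = (y/x)·x into the budget: x* = M/(P_x + P_y·(y/x)).
Numerically y/x = 0.019425, so x* = 90/(7 + 26.04·0.019425) = 11.9907.

x* = 11.9907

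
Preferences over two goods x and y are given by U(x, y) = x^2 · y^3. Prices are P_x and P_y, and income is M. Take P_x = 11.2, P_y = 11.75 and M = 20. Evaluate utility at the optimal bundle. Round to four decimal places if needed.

MU_x/MU_y = (2·y)/(3·x); tangency sets this equal to P_x/P_y.
Rearranging, P_y·y = (3/2)·P_x·x. Substituting into the budget gives P_x·x·(1 + (3/2)) = M.
Demand: x*(P_x,P_y,M) = 0.4·M/P_x and y* = 0.6·M/P_y.
At P_x=11.2, P_y=11.75, M=20: x* = 0.4·20/11.2 = 0.7143, y* = 1.0213.
Utility at the optimum: U(0.7143, 1.0213) = 0.5435.

V = 0.5435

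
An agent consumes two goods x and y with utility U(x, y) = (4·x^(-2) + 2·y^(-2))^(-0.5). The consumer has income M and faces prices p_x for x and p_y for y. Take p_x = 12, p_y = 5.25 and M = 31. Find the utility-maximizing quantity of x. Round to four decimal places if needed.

x* = 1.7725

From the CES first-order condition, 2·(y/x)^(3) = p_x/p_y.
Solve for the ratio: y/x = [(1/2)·p_x/p_y]^(1/3).
Substitute y = (y/x)·x into the budget: x* = M/(p_x + p_y·(y/x)).
Numerically y/x = 1.045516, so x* = 31/(12 + 5.25·1.045516) = 1.7725.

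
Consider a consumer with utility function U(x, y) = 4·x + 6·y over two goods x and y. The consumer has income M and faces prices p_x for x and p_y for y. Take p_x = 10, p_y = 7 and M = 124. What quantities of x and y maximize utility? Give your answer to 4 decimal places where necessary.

Perfect substitutes: compare marginal utility per dollar. 4/p_x vs 6/p_y → 0.4 vs 0.8571.
y gives more utility per dollar, so spend all income on y: y* = M/p_y, x* = 0.
Numerically: x* = 0, y* = 17.7143.

x* = 0, y* = 17.7143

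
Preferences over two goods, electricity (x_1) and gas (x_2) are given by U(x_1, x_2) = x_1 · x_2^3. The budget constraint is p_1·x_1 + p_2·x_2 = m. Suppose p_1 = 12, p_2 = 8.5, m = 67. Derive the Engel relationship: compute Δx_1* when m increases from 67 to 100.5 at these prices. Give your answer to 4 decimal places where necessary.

MU_x_1/MU_x_2 = (x_2)/(3·x_1); tangency sets this equal to p_1/p_2.
Rearranging, p_2·x_2 = 3·p_1·x_1. Substituting into the budget gives p_1·x_1·(1 + 3) = m.
Demand: x_1*(p_1,p_2,m) = 0.25·m/p_1 and x_2* = 0.75·m/p_2.
At p_1=12, p_2=8.5, m=67: x_1* = 0.25·67/12 = 1.3958.
At m' = 100.5: x_1* = 2.0938. Change: 2.0938 − 1.3958 = 0.6979.

Δx_1* = 0.6979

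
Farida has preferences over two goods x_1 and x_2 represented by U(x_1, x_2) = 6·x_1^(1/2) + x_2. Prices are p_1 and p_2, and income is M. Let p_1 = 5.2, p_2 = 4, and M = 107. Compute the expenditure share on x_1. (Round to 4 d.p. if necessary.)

share on x_1 = 0.2588

Set MRS = p_1/p_2: 3·x_1^(−1/2) = p_1/p_2.
Solve: √x_1 = 3·p_2/p_1, so x_1*(p_1,p_2) = (3·p_2/p_1)², and x_2* = (M − p_1·x_1*)/p_2.
Plugging in: x_1* = (3·4/5.2)² = 5.3254, x_2* = 19.8269.
Expenditure on x_1: 5.2·5.3254 = 27.6923; share = 0.2588.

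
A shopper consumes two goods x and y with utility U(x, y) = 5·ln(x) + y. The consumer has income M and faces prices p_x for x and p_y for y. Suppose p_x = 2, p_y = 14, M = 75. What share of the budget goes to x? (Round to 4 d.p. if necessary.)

share on x = 0.9333

Set MRS = p_x/p_y: (5/x)/1 = p_x/p_y.
So x*(p_x,p_y) = 5·p_y/p_x, independent of income; and y* = (M − 5·p_y)/p_y.
At the given prices: x* = 5·14/2 = 35, and y* = 0.3571.
Expenditure on x: 2·35 = 70; share = 0.9333.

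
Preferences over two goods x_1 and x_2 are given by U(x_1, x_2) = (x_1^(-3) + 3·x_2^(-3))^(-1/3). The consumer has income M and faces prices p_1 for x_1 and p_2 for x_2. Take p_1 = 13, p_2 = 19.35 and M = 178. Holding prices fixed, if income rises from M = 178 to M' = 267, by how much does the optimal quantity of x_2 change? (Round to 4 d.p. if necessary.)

Δx_2* = 2.9411

MRS = MU_x_1/MU_x_2 = (1/3)·(x_2/x_1)^(4). Set equal to p_1/p_2.
Hence x_2/x_1 = (3·p_1/p_2)^(1/(4)), i.e. raised to the 0.25 power.
Substitute x_2 = (x_2/x_1)·x_1 into the budget: x_1* = M/(p_1 + p_2·(x_2/x_1)).
Numerically x_2/x_1 = 1.191505, so x_1* = 178/(13 + 19.35·1.191505) = 4.9368 and x_2* = 1.191505·4.9368 = 5.8822.
At M' = 267: x_2* = 8.8234. Change: 8.8234 − 5.8822 = 2.9411.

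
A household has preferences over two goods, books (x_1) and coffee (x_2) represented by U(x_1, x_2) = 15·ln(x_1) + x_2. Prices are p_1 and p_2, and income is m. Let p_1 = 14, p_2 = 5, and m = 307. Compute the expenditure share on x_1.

MU_x_1 = 15/x_1, MU_x_2 = 1. Tangency: 15/x_1 = p_1/p_2.
So x_1*(p_1,p_2) = 15·p_2/p_1, independent of income; and x_2* = (m − 15·p_2)/p_2.
At the given prices: x_1* = 15·5/14 = 5.3571, and x_2* = 46.4.
Expenditure on x_1: 14·5.3571 = 75; share = 0.2443.

share on x_1 = 0.2443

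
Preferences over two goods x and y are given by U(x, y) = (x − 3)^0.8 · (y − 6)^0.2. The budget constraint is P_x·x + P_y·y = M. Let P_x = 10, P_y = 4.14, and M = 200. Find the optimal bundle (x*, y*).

This is Cobb-Douglas in (x−3, y−6): tangency gives 0.8·P_y·(y−6) = 0.2·P_x·(x−3).
Substituting into the budget: x* = 3 + 0.8·(M − 3·P_x − 6·P_y)/P_x, and y* = 6 + 0.2·(…)/P_y.
Discretionary income = 200 − 3·10 − 6·4.14 = 145.16; x* = 3 + 0.8·145.16/10 = 14.6128; y* = 6 + 0.2·145.16/4.14 = 13.0126.

x* = 14.6128, y* = 13.0126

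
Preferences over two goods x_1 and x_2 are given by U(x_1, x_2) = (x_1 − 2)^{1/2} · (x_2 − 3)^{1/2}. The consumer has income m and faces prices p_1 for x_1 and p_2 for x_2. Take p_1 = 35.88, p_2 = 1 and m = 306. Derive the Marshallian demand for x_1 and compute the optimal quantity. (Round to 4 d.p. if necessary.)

Let x_1' = x_1−2, x_2' = x_2−3. MRS = x_2'/x_1' = p_1/p_2.
After buying the subsistence bundle (2, 3), a share 0.5 of the remaining income goes to x_1: x_1* = 2 + 0.5·(m − 2p_1 − 3p_2)/p_1.
Discretionary income = 306 − 2·35.88 − 3·1 = 231.24; x_1* = 2 + 0.5·231.24/35.88 = 5.2224.

x_1* = 5.2224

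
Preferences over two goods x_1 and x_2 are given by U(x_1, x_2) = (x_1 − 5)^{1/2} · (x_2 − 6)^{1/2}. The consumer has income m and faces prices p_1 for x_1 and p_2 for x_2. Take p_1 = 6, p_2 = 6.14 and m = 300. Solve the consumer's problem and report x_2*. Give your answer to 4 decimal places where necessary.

x_2* = 24.987

Let x_1' = x_1−5, x_2' = x_2−6. MRS = x_2'/x_1' = p_1/p_2.
Substituting into the budget: x_1* = 5 + 0.5·(m − 5·p_1 − 6·p_2)/p_1, and x_2* = 6 + 0.5·(…)/p_2.
Discretionary income = 300 − 5·6 − 6·6.14 = 233.16; x_2* = 6 + 0.5·233.16/6.14 = 24.987.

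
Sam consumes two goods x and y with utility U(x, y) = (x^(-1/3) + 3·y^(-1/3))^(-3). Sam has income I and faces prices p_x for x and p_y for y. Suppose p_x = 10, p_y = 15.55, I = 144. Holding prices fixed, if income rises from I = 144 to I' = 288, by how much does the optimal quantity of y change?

Δy* = 6.6486

Numerically y/x = 1.636979, so x* = 144/(10 + 15.55·1.636979) = 4.0615 and y* = 1.636979·4.0615 = 6.6486.
At I' = 288: y* = 13.2971. Change: 13.2971 − 6.6486 = 6.6486.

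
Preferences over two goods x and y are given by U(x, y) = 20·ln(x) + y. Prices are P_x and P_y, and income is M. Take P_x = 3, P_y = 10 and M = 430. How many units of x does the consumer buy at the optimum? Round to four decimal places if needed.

Set MRS = P_x/P_y: (20/x)/1 = P_x/P_y.
So x*(P_x,P_y) = 20·P_y/P_x, independent of income; and y* = (M − 20·P_y)/P_y.
At the given prices: x* = 20·10/3 = 66.6667.

x* = 66.6667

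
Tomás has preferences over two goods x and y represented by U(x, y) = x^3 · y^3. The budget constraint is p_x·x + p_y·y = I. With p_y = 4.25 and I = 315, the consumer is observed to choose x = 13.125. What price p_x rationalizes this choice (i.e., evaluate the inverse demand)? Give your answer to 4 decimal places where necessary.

p_x = 12

MU_x/MU_y = (3·y)/(3·x); tangency sets this equal to p_x/p_y.
So 3·p_y·y = 3·p_x·x; combined with the budget, a share 0.5 of income goes to x.
Demand: x*(p_x,p_y,I) = 0.5·I/p_x and y* = 0.5·I/p_y.
Set x* = 13.125 in the demand function and solve for p_x: p_x = 12.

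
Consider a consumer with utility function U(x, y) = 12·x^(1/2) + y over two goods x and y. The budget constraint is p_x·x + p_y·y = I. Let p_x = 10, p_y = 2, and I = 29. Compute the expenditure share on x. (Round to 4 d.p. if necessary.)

share on x = 0.4966

Set MRS = p_x/p_y: 6·x^(−1/2) = p_x/p_y.
Thus x* = (6·p_y/p_x)² — independent of I — with the rest of income spent on y.
Plugging in: x* = (6·2/10)² = 1.44, y* = 7.3.
Expenditure on x: 10·1.44 = 14.4; share = 0.4966.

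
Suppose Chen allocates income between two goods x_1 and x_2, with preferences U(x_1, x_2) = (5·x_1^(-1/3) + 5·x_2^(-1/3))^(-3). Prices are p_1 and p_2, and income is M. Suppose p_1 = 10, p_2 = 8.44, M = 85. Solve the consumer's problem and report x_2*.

MU_x_1 ∝ 5·x_1^(-4/3), MU_x_2 ∝ 5·x_2^(-4/3), so MRS = (x_2/x_1)^(4/3) = p_1/p_2.
Solve for the ratio: x_2/x_1 = [p_1/p_2]^(0.75).
Substitute x_2 = (x_2/x_1)·x_1 into the budget: x_1* = M/(p_1 + p_2·(x_2/x_1)).
Numerically x_2/x_1 = 1.135646, so x_1* = 85/(10 + 8.44·1.135646) = 4.3401 and x_2* = 1.135646·4.3401 = 4.9288.

x_2* = 4.9288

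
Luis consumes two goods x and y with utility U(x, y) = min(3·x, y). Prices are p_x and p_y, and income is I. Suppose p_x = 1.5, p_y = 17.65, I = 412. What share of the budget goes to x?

share on x = 0.0275

With perfect complements, no substitution: consume in ratio x:y = 1:3.
Budget: p_x·x + p_y·3·x = I, so (p_x + 3·p_y)·x = I.
Demand: x*(p_x,p_y,I) = I/(p_x + 3·p_y), y* = 3·I/(p_x + 3·p_y).
Here 1.5 + 3·17.65 = 54.45, giving x* = 7.5666 and y* = 22.6997.
Expenditure on x: 1.5·7.5666 = 11.3499; share = 0.0275.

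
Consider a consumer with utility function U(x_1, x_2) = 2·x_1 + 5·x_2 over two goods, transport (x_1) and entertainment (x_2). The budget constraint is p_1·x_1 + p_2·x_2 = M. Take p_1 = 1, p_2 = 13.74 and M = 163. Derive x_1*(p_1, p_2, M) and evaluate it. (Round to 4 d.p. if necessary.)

x_1* = 163

Linear utility — the consumer picks whichever good has higher MU/price: 2/1 = 2 vs 5/13.74 = 0.3639.
x_1 gives more utility per dollar, so spend all income on x_1: x_1* = M/p_1, x_2* = 0.
Numerically: x_1* = 163, x_2* = 0.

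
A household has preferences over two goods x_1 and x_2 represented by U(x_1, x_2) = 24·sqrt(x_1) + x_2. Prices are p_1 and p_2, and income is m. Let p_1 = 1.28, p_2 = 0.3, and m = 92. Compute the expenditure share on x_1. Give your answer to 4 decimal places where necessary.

Utility is quasi-linear in x_2; the FOC for x_1 is 12/√x_1 = p_1/p_2.
Thus x_1* = (12·p_2/p_1)² — independent of m — with the rest of income spent on x_2.
Plugging in: x_1* = (12·0.3/1.28)² = 7.9102, x_2* = 272.9167.
Expenditure on x_1: 1.28·7.9102 = 10.125; share = 0.1101.

share on x_1 = 0.1101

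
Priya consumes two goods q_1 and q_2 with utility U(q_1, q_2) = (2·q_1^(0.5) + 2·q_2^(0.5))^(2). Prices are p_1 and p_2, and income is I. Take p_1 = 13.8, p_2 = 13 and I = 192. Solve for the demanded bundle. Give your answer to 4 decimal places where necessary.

q_1* = 6.7489, q_2* = 7.6051

From the CES first-order condition, (q_2/q_1)^(0.5) = p_1/p_2.
Solve for the ratio: q_2/q_1 = [p_1/p_2]^(2).
With the ratio pinned down, the budget gives q_1* = I/(p_1 + p_2·(q_2/q_1)) and q_2* = (q_2/q_1)·q_1*.
Numerically q_2/q_1 = 1.126864, so q_1* = 192/(13.8 + 13·1.126864) = 6.7489 and q_2* = 1.126864·6.7489 = 7.6051.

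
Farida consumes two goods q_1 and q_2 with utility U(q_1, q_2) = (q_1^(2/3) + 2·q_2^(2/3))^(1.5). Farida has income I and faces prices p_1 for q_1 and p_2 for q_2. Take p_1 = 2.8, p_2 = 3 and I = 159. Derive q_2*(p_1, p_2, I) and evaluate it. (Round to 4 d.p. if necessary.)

MU_q_1 ∝ q_1^(-1/3), MU_q_2 ∝ 2·q_2^(-1/3), so MRS = (1/2)·(q_2/q_1)^(1/3) = p_1/p_2.
Hence q_2/q_1 = (2·p_1/p_2)^(1/(1/3)), i.e. raised to the 3 power.
With the ratio pinned down, the budget gives q_1* = I/(p_1 + p_2·(q_2/q_1)) and q_2* = (q_2/q_1)·q_1*.
Numerically q_2/q_1 = 6.504296, so q_1* = 159/(2.8 + 3·6.504296) = 7.1259 and q_2* = 6.504296·7.1259 = 46.3491.

q_2* = 46.3491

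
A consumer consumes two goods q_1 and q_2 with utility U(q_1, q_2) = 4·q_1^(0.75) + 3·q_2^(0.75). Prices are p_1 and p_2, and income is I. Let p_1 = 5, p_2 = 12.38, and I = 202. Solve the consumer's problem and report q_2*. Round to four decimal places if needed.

MRS = MU_q_1/MU_q_2 = (4/3)·(q_2/q_1)^(0.25). Set equal to p_1/p_2.
Hence q_2/q_1 = ((3/4)·p_1/p_2)^(1/(0.25)), i.e. raised to the 4 power.
Substitute q_2 = (q_2/q_1)·q_1 into the budget: q_1* = I/(p_1 + p_2·(q_2/q_1)).
Numerically q_2/q_1 = 0.008419, so q_1* = 202/(5 + 12.38·0.008419) = 39.5751 and q_2* = 0.008419·39.5751 = 0.3332.

q_2* = 0.3332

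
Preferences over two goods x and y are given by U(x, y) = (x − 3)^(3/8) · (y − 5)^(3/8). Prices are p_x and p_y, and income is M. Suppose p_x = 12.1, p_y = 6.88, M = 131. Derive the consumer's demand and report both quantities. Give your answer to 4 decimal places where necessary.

Let x' = x−3, y' = y−5. MRS = y'/x' = p_x/p_y.
Substituting into the budget: x* = 3 + 0.5·(M − 3·p_x − 5·p_y)/p_x, and y* = 5 + 0.5·(…)/p_y.
Discretionary income = 131 − 3·12.1 − 5·6.88 = 60.3; x* = 3 + 0.5·60.3/12.1 = 5.4917; y* = 5 + 0.5·60.3/6.88 = 9.3823.

x* = 5.4917, y* = 9.3823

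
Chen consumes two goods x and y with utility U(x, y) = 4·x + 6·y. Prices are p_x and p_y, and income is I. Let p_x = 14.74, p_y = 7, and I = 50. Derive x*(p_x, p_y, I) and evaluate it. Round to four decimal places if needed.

x* = 0

Linear utility — the consumer picks whichever good has higher MU/price: 4/14.74 = 0.2714 vs 6/7 = 0.8571.
y gives more utility per dollar, so spend all income on y: y* = I/p_y, x* = 0.
Numerically: x* = 0, y* = 7.1429.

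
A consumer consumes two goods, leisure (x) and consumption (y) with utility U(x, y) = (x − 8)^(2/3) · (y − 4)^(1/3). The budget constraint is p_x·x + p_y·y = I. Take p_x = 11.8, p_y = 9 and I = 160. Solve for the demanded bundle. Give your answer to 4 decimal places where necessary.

x* = 9.6723, y* = 5.0963

Let x' = x−8, y' = y−4. MRS = 2·y'/x' = p_x/p_y.
After buying the subsistence bundle (8, 4), a share 2/3 of the remaining income goes to x: x* = 8 + 2/3·(I − 8p_x − 4p_y)/p_x.
Discretionary income = 160 − 8·11.8 − 4·9 = 29.6; x* = 8 + 2/3·29.6/11.8 = 9.6723; y* = 4 + 1/3·29.6/9 = 5.0963.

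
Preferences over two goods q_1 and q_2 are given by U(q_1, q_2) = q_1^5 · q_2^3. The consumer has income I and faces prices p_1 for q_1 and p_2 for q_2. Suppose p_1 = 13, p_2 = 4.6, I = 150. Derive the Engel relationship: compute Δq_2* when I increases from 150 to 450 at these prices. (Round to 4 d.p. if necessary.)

Δq_2* = 24.4565

The MRS is (5/3)·q_2/q_1. Set MRS = p_1/p_2.
So 5·p_2·q_2 = 3·p_1·q_1; combined with the budget, a share 0.625 of income goes to q_1.
Demand: q_1*(p_1,p_2,I) = 0.625·I/p_1 and q_2* = 0.375·I/p_2.
At p_1=13, p_2=4.6, I=150: q_2* = 0.375·150/4.6 = 12.2283.
At I' = 450: q_2* = 36.6848. Change: 36.6848 − 12.2283 = 24.4565.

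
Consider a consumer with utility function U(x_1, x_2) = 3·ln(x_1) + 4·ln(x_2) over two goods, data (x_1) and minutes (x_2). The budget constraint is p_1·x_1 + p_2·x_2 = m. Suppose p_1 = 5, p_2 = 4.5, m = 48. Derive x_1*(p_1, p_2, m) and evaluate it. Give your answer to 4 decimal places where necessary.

MU_x_1/MU_x_2 = (3·x_2)/(4·x_1); tangency sets this equal to p_1/p_2.
Rearranging, p_2·x_2 = (4/3)·p_1·x_1. Substituting into the budget gives p_1·x_1·(1 + (4/3)) = m.
Demand: x_1*(p_1,p_2,m) = 3/7·m/p_1 and x_2* = 4/7·m/p_2.
At p_1=5, p_2=4.5, m=48: x_1* = 3/7·48/5 = 4.1143.

x_1* = 4.1143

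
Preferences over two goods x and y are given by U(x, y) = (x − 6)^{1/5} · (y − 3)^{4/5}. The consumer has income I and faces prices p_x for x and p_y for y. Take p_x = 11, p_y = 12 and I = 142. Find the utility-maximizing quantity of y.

y* = 5.6667

Substituting into the budget: x* = 6 + 0.2·(I − 6·p_x − 3·p_y)/p_x, and y* = 3 + 0.8·(…)/p_y.
Discretionary income = 142 − 6·11 − 3·12 = 40; y* = 3 + 0.8·40/12 = 5.6667.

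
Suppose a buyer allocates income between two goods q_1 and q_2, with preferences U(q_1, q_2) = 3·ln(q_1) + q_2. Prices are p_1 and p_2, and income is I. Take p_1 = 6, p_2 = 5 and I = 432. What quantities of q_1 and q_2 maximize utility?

q_1* = 2.5, q_2* = 83.4

So q_1*(p_1,p_2) = 3·p_2/p_1, independent of income; and q_2* = (I − 3·p_2)/p_2.
At the given prices: q_1* = 3·5/6 = 2.5, and q_2* = 83.4.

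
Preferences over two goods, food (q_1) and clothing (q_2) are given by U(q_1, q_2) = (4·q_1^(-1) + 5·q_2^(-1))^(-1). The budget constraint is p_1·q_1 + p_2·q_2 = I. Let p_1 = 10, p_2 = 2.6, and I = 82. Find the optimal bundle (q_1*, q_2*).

q_1* = 5.2226, q_2* = 11.4514

MU_q_1 ∝ 4·q_1^(-2), MU_q_2 ∝ 5·q_2^(-2), so MRS = (4/5)·(q_2/q_1)^(2) = p_1/p_2.
Solve for the ratio: q_2/q_1 = [(5/4)·p_1/p_2]^(0.5).
With the ratio pinned down, the budget gives q_1* = I/(p_1 + p_2·(q_2/q_1)) and q_2* = (q_2/q_1)·q_1*.
Numerically q_2/q_1 = 2.192645, so q_1* = 82/(10 + 2.6·2.192645) = 5.2226 and q_2* = 2.192645·5.2226 = 11.4514.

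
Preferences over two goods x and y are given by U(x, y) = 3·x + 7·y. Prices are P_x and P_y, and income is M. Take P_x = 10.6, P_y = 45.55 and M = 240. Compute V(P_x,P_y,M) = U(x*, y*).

Numerically: x* = 22.6415, y* = 0.
Utility at the optimum: U(22.6415, 0) = 67.9245.

V = 67.9245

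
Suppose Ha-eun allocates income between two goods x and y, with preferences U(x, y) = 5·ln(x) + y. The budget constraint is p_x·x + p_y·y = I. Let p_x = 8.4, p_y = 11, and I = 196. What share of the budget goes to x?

share on x = 0.2806

MU_x = 5/x, MU_y = 1. Tangency: 5/x = p_x/p_y.
So x*(p_x,p_y) = 5·p_y/p_x, independent of income; and y* = (I − 5·p_y)/p_y.
At the given prices: x* = 5·11/8.4 = 6.5476, and y* = 12.8182.
Expenditure on x: 8.4·6.5476 = 55; share = 0.2806.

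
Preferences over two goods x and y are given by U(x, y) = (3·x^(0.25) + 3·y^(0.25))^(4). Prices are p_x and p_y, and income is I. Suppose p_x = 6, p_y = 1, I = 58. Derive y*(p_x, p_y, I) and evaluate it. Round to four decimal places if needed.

y* = 37.4116

MU_x ∝ 3·x^(-0.75), MU_y ∝ 3·y^(-0.75), so MRS = (y/x)^(0.75) = p_x/p_y.
Solve for the ratio: y/x = [p_x/p_y]^(4/3).
Substitute y = (y/x)·x into the budget: x* = I/(p_x + p_y·(y/x)).
Numerically y/x = 10.902724, so x* = 58/(6 + 1·10.902724) = 3.4314 and y* = 10.902724·3.4314 = 37.4116.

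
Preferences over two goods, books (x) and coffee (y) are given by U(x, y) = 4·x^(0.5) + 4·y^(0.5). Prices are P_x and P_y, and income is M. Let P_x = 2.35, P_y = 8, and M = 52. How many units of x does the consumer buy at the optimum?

MRS = MU_x/MU_y = (y/x)^(0.5). Set equal to P_x/P_y.
Hence y/x = (P_x/P_y)^(1/(0.5)), i.e. raised to the 2 power.
Substitute y = (y/x)·x into the budget: x* = M/(P_x + P_y·(y/x)).
Numerically y/x = 0.086289, so x* = 52/(2.35 + 8·0.086289) = 17.1035.

x* = 17.1035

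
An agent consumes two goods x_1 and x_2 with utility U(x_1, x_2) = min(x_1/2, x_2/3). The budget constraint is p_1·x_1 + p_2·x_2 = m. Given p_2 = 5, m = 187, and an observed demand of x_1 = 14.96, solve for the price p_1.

With perfect complements, no substitution: consume in ratio x_1:x_2 = 2:3.
Budget: p_1·x_1 + p_2·(3/2)·x_1 = m, so (2·p_1 + 3·p_2)·x_1 = 2·m.
Demand: x_1*(p_1,p_2,m) = 2·m/(2·p_1 + 3·p_2), x_2* = 3·m/(2·p_1 + 3·p_2).
Set x_1* = 14.96 in the demand function and solve for p_1: p_1 = 5.

p_1 = 5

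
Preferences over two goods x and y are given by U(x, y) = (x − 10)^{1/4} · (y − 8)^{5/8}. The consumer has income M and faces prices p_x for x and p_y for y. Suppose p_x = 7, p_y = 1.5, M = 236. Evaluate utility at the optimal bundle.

Substituting into the budget: x* = 10 + 2/7·(M − 10·p_x − 8·p_y)/p_x, and y* = 8 + 5/7·(…)/p_y.
Discretionary income = 236 − 10·7 − 8·1.5 = 154; x* = 10 + 2/7·154/7 = 16.2857; y* = 8 + 5/7·154/1.5 = 81.3333.
Utility at the optimum: U(16.2857, 81.3333) = 23.1954.

V = 23.1954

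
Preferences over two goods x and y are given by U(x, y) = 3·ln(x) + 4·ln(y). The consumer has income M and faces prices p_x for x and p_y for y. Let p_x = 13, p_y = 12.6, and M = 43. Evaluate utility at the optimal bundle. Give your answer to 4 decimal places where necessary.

V = 3.7184

MU_x/MU_y = (3·y)/(4·x); tangency sets this equal to p_x/p_y.
So 3·p_y·y = 4·p_x·x; combined with the budget, a share 3/7 of income goes to x.
Demand: x*(p_x,p_y,M) = 3/7·M/p_x and y* = 4/7·M/p_y.
At p_x=13, p_y=12.6, M=43: x* = 3/7·43/13 = 1.4176, y* = 1.9501.
Utility at the optimum: U(1.4176, 1.9501) = 3.7184.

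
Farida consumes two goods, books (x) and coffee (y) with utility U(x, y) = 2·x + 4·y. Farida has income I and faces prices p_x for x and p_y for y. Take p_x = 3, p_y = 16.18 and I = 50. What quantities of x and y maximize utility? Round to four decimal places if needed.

Linear utility — the consumer picks whichever good has higher MU/price: 2/3 = 0.6667 vs 4/16.18 = 0.2472.
x gives more utility per dollar, so spend all income on x: x* = I/p_x, y* = 0.
Numerically: x* = 16.6667, y* = 0.

x* = 16.6667, y* = 0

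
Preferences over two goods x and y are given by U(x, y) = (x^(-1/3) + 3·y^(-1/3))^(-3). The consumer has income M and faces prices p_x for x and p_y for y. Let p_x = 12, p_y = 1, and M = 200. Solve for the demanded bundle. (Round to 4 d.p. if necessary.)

MU_x ∝ x^(-4/3), MU_y ∝ 3·y^(-4/3), so MRS = (1/3)·(y/x)^(4/3) = p_x/p_y.
Solve for the ratio: y/x = [3·p_x/p_y]^(0.75).
With the ratio pinned down, the budget gives x* = M/(p_x + p_y·(y/x)) and y* = (y/x)·x*.
Numerically y/x = 14.696938, so x* = 200/(12 + 1·14.696938) = 7.4915 and y* = 14.696938·7.4915 = 110.1021.

x* = 7.4915, y* = 110.1021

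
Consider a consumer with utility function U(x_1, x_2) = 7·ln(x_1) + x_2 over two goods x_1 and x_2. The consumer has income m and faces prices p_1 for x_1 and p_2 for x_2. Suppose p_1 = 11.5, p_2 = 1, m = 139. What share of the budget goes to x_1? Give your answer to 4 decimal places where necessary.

Set MRS = p_1/p_2: (7/x_1)/1 = p_1/p_2.
So x_1*(p_1,p_2) = 7·p_2/p_1, independent of income; and x_2* = (m − 7·p_2)/p_2.
At the given prices: x_1* = 7·1/11.5 = 0.6087, and x_2* = 132.
Expenditure on x_1: 11.5·0.6087 = 7; share = 0.0504.

share on x_1 = 0.0504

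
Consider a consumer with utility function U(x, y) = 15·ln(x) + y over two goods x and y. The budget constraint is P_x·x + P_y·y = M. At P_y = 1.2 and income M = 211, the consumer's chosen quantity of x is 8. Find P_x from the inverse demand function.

P_x = 2.25

Set MRS = P_x/P_y: (15/x)/1 = P_x/P_y.
So x*(P_x,P_y) = 15·P_y/P_x, independent of income; and y* = (M − 15·P_y)/P_y.
Set x* = 8 in the demand function and solve for P_x: P_x = 2.25.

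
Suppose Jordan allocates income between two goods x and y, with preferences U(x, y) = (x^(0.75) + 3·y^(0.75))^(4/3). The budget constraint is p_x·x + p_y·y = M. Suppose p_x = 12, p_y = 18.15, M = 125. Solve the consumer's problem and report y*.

y* = 6.6049

Numerically y/x = 15.477595, so x* = 125/(12 + 18.15·15.477595) = 0.4267 and y* = 15.477595·0.4267 = 6.6049.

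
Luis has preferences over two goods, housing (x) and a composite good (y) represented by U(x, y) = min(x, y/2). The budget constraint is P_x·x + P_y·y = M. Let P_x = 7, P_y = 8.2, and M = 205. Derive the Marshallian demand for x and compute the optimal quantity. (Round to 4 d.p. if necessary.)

x* = 8.7607

Leontief preferences: the optimum is at the kink where x/1 = y/2, i.e. y = 2·x.
Budget: P_x·x + P_y·2·x = M, so (P_x + 2·P_y)·x = M.
Demand: x*(P_x,P_y,M) = M/(P_x + 2·P_y), y* = 2·M/(P_x + 2·P_y).
Here 7 + 2·8.2 = 23.4, giving x* = 8.7607.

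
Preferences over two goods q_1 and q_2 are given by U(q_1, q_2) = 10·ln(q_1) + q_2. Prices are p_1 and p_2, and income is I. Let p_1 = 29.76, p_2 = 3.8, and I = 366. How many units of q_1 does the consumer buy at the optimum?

Set MRS = p_1/p_2: (10/q_1)/1 = p_1/p_2.
So q_1*(p_1,p_2) = 10·p_2/p_1, independent of income; and q_2* = (I − 10·p_2)/p_2.
At the given prices: q_1* = 10·3.8/29.76 = 1.2769.

q_1* = 1.2769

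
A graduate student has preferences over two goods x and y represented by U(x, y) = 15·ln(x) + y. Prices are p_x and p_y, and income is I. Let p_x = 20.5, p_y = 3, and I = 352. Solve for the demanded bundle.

x* = 2.1951, y* = 102.3333

Set MRS = p_x/p_y: (15/x)/1 = p_x/p_y.
So x*(p_x,p_y) = 15·p_y/p_x, independent of income; and y* = (I − 15·p_y)/p_y.
At the given prices: x* = 15·3/20.5 = 2.1951, and y* = 102.3333.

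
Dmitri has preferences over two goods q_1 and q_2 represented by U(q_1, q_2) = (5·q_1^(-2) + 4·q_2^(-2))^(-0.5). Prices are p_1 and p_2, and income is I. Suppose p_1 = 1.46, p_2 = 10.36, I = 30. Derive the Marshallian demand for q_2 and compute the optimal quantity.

From the CES first-order condition, (5/4)·(q_2/q_1)^(3) = p_1/p_2.
Hence q_2/q_1 = ((4/5)·p_1/p_2)^(1/(3)), i.e. raised to the 1/3 power.
Substitute q_2 = (q_2/q_1)·q_1 into the budget: q_1* = I/(p_1 + p_2·(q_2/q_1)).
Numerically q_2/q_1 = 0.48309, so q_1* = 30/(1.46 + 10.36·0.48309) = 4.6405 and q_2* = 0.48309·4.6405 = 2.2418.

q_2* = 2.2418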